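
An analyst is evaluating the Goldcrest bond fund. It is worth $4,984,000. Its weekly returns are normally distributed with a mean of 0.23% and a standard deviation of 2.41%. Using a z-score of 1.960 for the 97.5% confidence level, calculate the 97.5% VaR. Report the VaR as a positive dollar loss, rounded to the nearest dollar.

Return at the 97.5% tail: μ − z·σ = 0.23% − 1.960 × 2.41% = 0.23 − 4.7236 = -4.4936%
VaR = −(-4.4936%) × $4,984,000 = 4.4936% × $4,984,000 = $223,961

$223,961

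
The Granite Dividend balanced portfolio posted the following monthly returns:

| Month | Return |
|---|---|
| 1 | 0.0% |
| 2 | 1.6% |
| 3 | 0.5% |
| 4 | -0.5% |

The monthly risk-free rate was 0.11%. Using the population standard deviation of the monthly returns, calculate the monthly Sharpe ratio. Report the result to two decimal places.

μ = (0 + 1.6 + 0.5 − 0.5) / 4 = 1.60 / 4 = 0.4000%
Σ(r − μ)² = (0 − 0.4000)² + (1.6 − 0.4000)² + (0.5 − 0.4000)² + … = 2.4200
σ = √[2.4200 / 4] = 0.7778%
Sharpe = (μ − rf) / σ = (0.4000 − 0.11) / 0.7778 = 0.2900 / 0.7778 = 0.3728

0.37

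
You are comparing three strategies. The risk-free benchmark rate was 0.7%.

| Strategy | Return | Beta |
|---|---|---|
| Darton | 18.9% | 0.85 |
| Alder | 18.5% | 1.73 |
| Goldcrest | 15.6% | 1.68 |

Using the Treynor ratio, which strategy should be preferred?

Darton: Treynor = (18.9% − 0.7%) / 0.85 = 21.412
Alder: Treynor = (18.5% − 0.7%) / 1.73 = 10.289
Goldcrest: Treynor = (15.6% − 0.7%) / 1.68 = 8.869
Highest: Darton (21.412).

Darton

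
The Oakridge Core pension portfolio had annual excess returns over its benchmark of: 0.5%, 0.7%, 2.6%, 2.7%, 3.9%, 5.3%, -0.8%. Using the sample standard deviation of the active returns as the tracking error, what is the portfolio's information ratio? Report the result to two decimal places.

1.00

r̄ = (0.5 + 0.7 + 2.6 + 2.7 + 3.9 + 5.3 − 0.8) / 7 = 2.1286%
Sample σ = √[Σ(r − r̄)² / 6] = √[27.0143 / 6] = √4.5024 = 2.1219%
IR = r̄ / tracking error = 2.1286 / 2.1219 = 1.0032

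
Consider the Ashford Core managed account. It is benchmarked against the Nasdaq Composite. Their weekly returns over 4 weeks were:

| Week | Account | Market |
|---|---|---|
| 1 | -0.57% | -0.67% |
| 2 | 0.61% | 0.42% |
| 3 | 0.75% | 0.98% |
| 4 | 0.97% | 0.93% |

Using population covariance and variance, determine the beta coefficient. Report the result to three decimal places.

r̄p = 0.4400%,  r̄m = 0.4150%
Cov = Σ(rp − r̄p)(rm − r̄m) / 4 = 0.3862
Var(rm) = Σ(rm − r̄m)² / 4 = 0.4404
β = Cov / Var = 0.3862 / 0.4404 = 0.8769

0.877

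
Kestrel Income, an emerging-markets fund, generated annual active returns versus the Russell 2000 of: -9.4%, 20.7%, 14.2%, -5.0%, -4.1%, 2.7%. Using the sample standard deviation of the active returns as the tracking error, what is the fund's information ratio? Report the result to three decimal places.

0.268

r̄ = (-9.4 + 20.7 + 14.2 − 5 − 4.1 + 2.7) / 6 = 19.10 / 6 = 3.1833%
Sample σ = √[Σ(r − r̄)² / 5] = √[706.7883 / 5] = √141.3577 = 11.8894%
IR = r̄ / tracking error = 3.1833 / 11.8894 = 0.2677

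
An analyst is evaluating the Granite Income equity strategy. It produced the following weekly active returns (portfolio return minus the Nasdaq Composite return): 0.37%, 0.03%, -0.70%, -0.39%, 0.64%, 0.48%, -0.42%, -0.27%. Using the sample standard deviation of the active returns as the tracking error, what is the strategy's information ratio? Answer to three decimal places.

r̄ = (0.37 + 0.03 − 0.7 − 0.39 + 0.64 + 0.48 − 0.42 − 0.27) / 8 = -0.0325%
Sample std dev = √[1.6608 / 7] = 0.4871%
IR = r̄ / tracking error = -0.0325 / 0.4871 = -0.0667

-0.067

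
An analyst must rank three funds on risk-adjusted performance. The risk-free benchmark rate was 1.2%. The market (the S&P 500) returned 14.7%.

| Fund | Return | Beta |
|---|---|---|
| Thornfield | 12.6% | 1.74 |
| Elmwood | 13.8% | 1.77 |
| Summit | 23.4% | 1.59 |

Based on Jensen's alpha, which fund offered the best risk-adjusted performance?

Summit

Thornfield: α = 12.6% − [1.2% + 1.74 × (14.7% − 1.2%)] = -12.090
Elmwood: α = 13.8% − [1.2% + 1.77 × (14.7% − 1.2%)] = -11.295
Summit: α = 23.4% − [1.2% + 1.59 × (14.7% − 1.2%)] = 0.735
Highest: Summit (0.735).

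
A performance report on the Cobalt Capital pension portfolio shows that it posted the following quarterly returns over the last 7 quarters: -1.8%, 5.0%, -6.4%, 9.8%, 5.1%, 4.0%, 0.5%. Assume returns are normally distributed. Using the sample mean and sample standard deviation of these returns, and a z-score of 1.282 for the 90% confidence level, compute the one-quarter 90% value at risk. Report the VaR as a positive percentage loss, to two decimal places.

4.51

r̄ = (-1.8 + 5 − 6.4 + 9.8 + 5.1 + 4 + 0.5) / 7 = 2.3143%
Σ(r − r̄)² = (-1.8 − 2.3143)² + (5 − 2.3143)² + (-6.4 − 2.3143)² + … = 170.0086
sample σ = √(170.0086 / 6) = √28.3348 = 5.3230%
VaR = −(r̄ − z·σ) = −(2.3143 − 1.282 × 5.3230) = −(-4.5098) = 4.5098%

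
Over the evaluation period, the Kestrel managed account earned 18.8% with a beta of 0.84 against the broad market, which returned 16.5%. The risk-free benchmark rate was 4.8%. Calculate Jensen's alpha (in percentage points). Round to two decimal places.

4.17

CAPM expected return = Rf + β(Rm − Rf) = 4.8% + 0.84 × (16.5% − 4.8%) = 4.8 + 0.84 × 11.70 = 14.6280%
Jensen's α = Rp − E[R] = 18.8% − 14.6280% = 4.1720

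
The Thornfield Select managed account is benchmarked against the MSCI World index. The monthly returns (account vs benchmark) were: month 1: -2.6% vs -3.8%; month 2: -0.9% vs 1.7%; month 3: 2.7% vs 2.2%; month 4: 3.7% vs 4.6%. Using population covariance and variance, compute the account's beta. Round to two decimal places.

0.74

r̄p = 0.7250%,  r̄m = 1.1750%
Cov = Σ(rp − r̄p)(rm − r̄m) / 4 = 6.9756
Var(rm) = Σ(rm − r̄m)² / 4 = 9.4519
β = Cov / Var = 6.9756 / 9.4519 = 0.7380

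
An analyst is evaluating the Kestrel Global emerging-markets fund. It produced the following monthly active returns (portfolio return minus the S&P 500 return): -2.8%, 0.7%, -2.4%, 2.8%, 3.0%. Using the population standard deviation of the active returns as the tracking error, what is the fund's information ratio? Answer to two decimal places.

0.11

r̄ = (-2.8 + 0.7 − 2.4 + 2.8 + 3) / 5 = 0.2600%
Σ(r − r̄)² = (-2.8 − 0.2600)² + (0.7 − 0.2600)² + (-2.4 − 0.2600)² + … = 30.5920
population σ = √(30.5920 / 5) = √6.1184 = 2.4735%
IR = r̄ / tracking error = 0.2600 / 2.4735 = 0.1051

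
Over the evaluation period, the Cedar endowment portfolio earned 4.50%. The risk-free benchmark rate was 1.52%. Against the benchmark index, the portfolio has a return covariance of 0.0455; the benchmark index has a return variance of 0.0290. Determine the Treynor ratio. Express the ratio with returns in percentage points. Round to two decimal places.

β = Cov / Var = 0.0455 / 0.0290 = 1.5690
Treynor = (Rp − Rf) / β = (4.50% − 1.52%) / 1.5690 = 2.98 / 1.5690 = 1.8993

1.90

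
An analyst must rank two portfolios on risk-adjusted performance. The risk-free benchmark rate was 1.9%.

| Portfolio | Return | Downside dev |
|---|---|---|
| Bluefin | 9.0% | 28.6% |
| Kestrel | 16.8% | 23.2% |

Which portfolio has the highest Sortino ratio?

Kestrel

Bluefin: Sortino ratio = (9.0% − 1.9%) / 28.6% = 0.248
Kestrel: Sortino ratio = (16.8% − 1.9%) / 23.2% = 0.642
Highest: Kestrel (0.642).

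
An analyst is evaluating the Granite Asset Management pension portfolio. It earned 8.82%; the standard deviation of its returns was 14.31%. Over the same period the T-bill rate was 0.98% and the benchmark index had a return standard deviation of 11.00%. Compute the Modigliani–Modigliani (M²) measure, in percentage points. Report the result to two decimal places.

Sharpe = (Rp − Rf) / σp = (8.82% − 0.98%) / 14.31% = 0.5479
M² = Rf + Sharpe × σm = 0.98% + 0.5479 × 11.00% = 7.0069%

7.01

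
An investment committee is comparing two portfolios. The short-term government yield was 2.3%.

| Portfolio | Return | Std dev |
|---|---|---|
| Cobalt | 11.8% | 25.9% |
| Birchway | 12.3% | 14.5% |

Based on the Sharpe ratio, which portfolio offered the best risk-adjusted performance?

Birchway

Cobalt: Sharpe ratio = (11.8% − 2.3%) / 25.9% = 0.367
Birchway: Sharpe ratio = (12.3% − 2.3%) / 14.5% = 0.690
Highest: Birchway (0.690).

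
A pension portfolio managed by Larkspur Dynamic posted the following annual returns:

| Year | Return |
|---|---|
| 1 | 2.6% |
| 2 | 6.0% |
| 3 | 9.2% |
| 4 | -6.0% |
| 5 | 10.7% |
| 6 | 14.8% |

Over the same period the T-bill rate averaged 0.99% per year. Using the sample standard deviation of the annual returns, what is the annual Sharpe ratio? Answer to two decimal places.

μ = (2.6 + 6 + 9.2 − 6 + 10.7 + 14.8) / 6 = 6.2167%
Σ(r − μ)² = (2.6 − 6.2167)² + (6 − 6.2167)² + … = 265.0483
sample σ = √(265.0483 / 5) = √53.0097 = 7.2808%
Sharpe = (μ − rf) / σ = (6.2167 − 0.99) / 7.2808 = 5.2267 / 7.2808 = 0.7179

0.72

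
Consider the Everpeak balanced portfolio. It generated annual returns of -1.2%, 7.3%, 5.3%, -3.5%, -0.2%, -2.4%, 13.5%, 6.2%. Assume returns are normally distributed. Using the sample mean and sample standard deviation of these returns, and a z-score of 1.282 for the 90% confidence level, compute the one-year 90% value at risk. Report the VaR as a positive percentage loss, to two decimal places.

4.44

r̄ = (-1.2 + 7.3 + 5.3 − 3.5 − 0.2 − 2.4 + 13.5 + 6.2) / 8 = 3.1250%
Σ(r − r̄)² = (-1.2 − 3.1250)² + (7.3 − 3.1250)² + (5.3 − 3.1250)² + … = 243.4350
sample σ = √(243.4350 / 7) = √34.7764 = 5.8972%
VaR = −(r̄ − z·σ) = −(3.1250 − 1.282 × 5.8972) = −(-4.4352) = 4.4352%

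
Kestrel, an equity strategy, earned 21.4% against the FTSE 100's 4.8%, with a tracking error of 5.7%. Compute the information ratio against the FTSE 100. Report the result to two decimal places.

IR = (Rp − Rb) / TE = (21.4% − 4.8%) / 5.7% = 16.60% / 5.7% = 2.9123

2.91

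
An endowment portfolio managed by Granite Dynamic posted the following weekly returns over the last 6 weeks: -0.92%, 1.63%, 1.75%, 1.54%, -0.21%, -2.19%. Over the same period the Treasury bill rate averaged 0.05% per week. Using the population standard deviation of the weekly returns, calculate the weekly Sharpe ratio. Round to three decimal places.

0.145

μ = (-0.92 + 1.63 + 1.75 + 1.54 − 0.21 − 2.19) / 6 = 0.2667%
Σ(r − μ)² = (-0.92 − 0.2667)² + (1.63 − 0.2667)² + … = 13.3509
σ = √[13.3509 / 6] = 1.4917%
Sharpe = (μ − rf) / σ = (0.2667 − 0.05) / 1.4917 = 0.2167 / 1.4917 = 0.1453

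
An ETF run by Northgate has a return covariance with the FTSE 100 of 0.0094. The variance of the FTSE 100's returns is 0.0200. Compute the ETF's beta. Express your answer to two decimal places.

β = Cov(Rp, Rm) / Var(Rm) = 0.0094 / 0.0200 = 0.4700

0.47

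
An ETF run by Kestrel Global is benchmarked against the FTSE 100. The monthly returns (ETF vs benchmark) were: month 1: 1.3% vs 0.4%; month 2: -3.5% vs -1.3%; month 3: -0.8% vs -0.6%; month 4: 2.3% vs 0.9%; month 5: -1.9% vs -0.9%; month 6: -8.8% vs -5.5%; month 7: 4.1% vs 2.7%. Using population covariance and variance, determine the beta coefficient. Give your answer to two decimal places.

1.66

r̄p = -1.0429%,  r̄m = -0.6143%
Cov = Σ(rp − r̄p)(rm − r̄m) / 7 = 9.1880
Var(rm) = Σ(rm − r̄m)² / 7 = 5.5327
β = Cov / Var = 9.1880 / 5.5327 = 1.6607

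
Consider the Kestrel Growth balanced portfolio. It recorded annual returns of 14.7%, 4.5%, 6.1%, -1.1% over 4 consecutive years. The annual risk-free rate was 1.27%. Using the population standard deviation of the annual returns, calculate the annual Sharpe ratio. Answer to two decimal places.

r̄ = (14.7 + 4.5 + 6.1 − 1.1) / 4 = 6.0500%
Population std dev = √[128.3500 / 4] = 5.6646%
Sharpe = (r̄ − rf) / σ = (6.0500 − 1.27) / 5.6646 = 4.7800 / 5.6646 = 0.8438

0.84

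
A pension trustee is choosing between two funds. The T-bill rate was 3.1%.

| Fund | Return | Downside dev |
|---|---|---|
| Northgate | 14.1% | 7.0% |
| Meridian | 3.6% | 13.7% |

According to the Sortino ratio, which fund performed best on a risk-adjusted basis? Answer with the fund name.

Northgate

Northgate: Sortino ratio = (14.1% − 3.1%) / 7.0% = 1.571
Meridian: Sortino ratio = (3.6% − 3.1%) / 13.7% = 0.036
Highest: Northgate (1.571).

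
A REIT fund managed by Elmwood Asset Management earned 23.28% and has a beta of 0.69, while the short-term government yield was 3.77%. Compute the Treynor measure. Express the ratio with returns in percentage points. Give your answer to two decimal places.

Treynor = (Rp − Rf) / β = (23.28% − 3.77%) / 0.69 = 19.51 / 0.69 = 28.2754

28.28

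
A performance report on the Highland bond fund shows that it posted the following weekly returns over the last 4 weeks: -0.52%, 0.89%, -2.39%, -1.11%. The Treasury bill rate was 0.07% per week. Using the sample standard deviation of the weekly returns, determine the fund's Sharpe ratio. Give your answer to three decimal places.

-0.626

r̄ = (-0.52 + 0.89 − 2.39 − 1.11) / 4 = -3.130 / 4 = -0.7825%
Sample σ = √[Σ(r − r̄)² / 3] = √[5.5575 / 3] = √1.8525 = 1.3611%
Sharpe = (r̄ − rf) / σ = (-0.7825 − 0.07) / 1.3611 = -0.8525 / 1.3611 = -0.6263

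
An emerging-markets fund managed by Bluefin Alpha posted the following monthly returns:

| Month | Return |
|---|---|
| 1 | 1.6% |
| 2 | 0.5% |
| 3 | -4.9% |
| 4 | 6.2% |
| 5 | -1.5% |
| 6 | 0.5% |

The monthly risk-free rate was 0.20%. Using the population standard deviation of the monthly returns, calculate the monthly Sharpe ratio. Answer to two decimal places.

0.06

Mean return r̄ = 2.40 / 6 = 0.4000%
Σ(r − r̄)² = (1.6 − 0.4000)² + (0.5 − 0.4000)² + (-4.9 − 0.4000)² + … = 66.8000
σ = √[66.8000 / 6] = 3.3367%
Sharpe = (r̄ − rf) / σ = (0.4000 − 0.2) / 3.3367 = 0.2000 / 3.3367 = 0.0599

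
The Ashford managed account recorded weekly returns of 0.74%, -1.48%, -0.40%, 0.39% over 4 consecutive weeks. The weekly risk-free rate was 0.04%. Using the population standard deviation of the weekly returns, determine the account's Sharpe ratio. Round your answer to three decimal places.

-0.267

Mean return r̄ = -0.750 / 4 = -0.1875%
Σ(r − r̄)² = 2.9095; population σ = √(2.9095/4) = 0.8529%
Sharpe = (r̄ − rf) / σ = (-0.1875 − 0.04) / 0.8529 = -0.2275 / 0.8529 = -0.2667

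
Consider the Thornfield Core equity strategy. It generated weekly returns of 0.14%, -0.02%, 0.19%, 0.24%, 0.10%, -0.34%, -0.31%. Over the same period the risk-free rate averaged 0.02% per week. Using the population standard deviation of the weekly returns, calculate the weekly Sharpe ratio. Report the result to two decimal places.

r̄ = (0.14 − 0.02 + 0.19 + 0.24 + 0.1 − 0.34 − 0.31) / 7 = -0.000 / 7 = 0.0000%
Σ(r − r̄)² = 0.3354; population σ = √(0.3354/7) = 0.2189%
Sharpe = (r̄ − rf) / σ = (0.0000 − 0.02) / 0.2189 = -0.0200 / 0.2189 = -0.0914

-0.09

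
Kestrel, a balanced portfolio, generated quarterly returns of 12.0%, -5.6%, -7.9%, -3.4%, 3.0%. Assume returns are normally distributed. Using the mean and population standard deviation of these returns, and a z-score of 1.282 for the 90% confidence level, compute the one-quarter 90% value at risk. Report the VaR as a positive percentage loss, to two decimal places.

Mean return μ = -1.90 / 5 = -0.3800%
Population σ = √[Σ(r − μ)² / 5] = √[257.6080 / 5] = √51.5216 = 7.1779%
VaR = −(μ − z·σ) = −(-0.3800 − 1.282 × 7.1779) = −(-9.5821) = 9.5821%

9.58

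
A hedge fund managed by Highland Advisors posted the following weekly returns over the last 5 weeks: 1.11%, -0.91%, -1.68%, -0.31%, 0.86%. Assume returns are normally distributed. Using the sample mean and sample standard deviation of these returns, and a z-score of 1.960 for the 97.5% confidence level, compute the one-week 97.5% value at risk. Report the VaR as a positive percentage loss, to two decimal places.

r̄ = (1.11 − 0.91 − 1.68 − 0.31 + 0.86) / 5 = -0.930 / 5 = -0.1860%
Σ(r − r̄)² = (1.11 − (-0.1860))² + (-0.91 − (-0.1860))² + (-1.68 − (-0.1860))² + … = 5.5453
sample σ = √(5.5453 / 4) = √1.3863 = 1.1774%
VaR = −(r̄ − z·σ) = −(-0.1860 − 1.960 × 1.1774) = −(-2.4937) = 2.4937%

2.49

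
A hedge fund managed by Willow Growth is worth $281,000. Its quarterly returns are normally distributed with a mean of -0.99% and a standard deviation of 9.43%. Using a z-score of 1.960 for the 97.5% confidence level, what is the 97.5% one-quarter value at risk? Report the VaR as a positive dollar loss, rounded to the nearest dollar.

Return at the 97.5% tail: μ − z·σ = -0.99% − 1.960 × 9.43% = -0.99 − 18.4828 = -19.4728%
VaR = −(-19.4728%) × $281,000 = 19.4728% × $281,000 = $54,719

$54,719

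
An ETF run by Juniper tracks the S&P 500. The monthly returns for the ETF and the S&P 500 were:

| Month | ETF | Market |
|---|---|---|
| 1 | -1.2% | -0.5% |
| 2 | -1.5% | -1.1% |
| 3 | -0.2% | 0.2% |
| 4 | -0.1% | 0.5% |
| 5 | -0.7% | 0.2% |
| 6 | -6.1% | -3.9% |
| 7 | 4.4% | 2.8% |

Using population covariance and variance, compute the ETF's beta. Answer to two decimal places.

r̄p = -0.7714%,  r̄m = -0.2571%
Cov = Σ(rp − r̄p)(rm − r̄m) / 7 = 5.2488
Var(rm) = Σ(rm − r̄m)² / 7 = 3.4824
β = Cov / Var = 5.2488 / 3.4824 = 1.5072

1.51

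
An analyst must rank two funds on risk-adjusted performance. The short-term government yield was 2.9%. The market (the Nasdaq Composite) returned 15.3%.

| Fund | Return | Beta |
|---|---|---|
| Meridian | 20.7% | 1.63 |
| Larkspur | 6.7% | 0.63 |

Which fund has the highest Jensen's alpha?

Meridian

Meridian: α = 20.7% − [2.9% + 1.63 × (15.3% − 2.9%)] = -2.412
Larkspur: α = 6.7% − [2.9% + 0.63 × (15.3% − 2.9%)] = -4.012
Highest: Meridian (-2.412).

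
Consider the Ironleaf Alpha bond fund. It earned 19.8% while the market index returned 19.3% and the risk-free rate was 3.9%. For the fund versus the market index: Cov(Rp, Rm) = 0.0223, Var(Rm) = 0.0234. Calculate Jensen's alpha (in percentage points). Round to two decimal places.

1.22

β = Cov / Var = 0.0223 / 0.0234 = 0.9530
E[R] = Rf + β(Rm − Rf) = 3.9% + 0.9530 × (19.3% − 3.9%) = 18.5762%
α = Rp − E[R] = 19.8% − 18.5762% = 1.2238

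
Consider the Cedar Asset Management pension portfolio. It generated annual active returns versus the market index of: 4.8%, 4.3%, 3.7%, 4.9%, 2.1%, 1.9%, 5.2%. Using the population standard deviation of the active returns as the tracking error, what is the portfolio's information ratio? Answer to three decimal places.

3.077

Mean return μ = 26.90 / 7 = 3.8429%
Σ(r − μ)² = 10.9171; population σ = √(10.9171/7) = 1.2488%
IR = μ / tracking error = 3.8429 / 1.2488 = 3.0773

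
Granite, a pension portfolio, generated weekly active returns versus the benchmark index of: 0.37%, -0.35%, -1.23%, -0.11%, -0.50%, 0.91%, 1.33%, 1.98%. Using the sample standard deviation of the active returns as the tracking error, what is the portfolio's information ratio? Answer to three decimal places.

0.284

Mean return μ = 2.400 / 8 = 0.3000%
Σ(r − μ)² = 7.8318; sample σ = √(7.8318/7) = 1.0577%
IR = μ / tracking error = 0.3000 / 1.0577 = 0.2836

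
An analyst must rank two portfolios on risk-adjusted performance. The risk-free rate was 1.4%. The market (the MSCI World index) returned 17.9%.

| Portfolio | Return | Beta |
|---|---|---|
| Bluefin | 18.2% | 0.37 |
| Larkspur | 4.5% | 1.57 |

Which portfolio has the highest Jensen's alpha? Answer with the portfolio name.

Bluefin

Bluefin: α = 18.2% − [1.4% + 0.37 × (17.9% − 1.4%)] = 10.695
Larkspur: α = 4.5% − [1.4% + 1.57 × (17.9% − 1.4%)] = -22.805
Highest: Bluefin (10.695).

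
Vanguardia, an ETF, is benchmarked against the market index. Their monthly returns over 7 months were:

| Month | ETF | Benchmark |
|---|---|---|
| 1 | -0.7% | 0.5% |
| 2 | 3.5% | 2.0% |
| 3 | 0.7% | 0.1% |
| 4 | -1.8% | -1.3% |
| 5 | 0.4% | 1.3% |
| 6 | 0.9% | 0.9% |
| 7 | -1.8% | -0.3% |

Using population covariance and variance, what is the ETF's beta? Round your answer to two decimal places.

r̄p = 0.1714%,  r̄m = 0.4571%
Cov = Σ(rp − r̄p)(rm − r̄m) / 7 = 1.4831
Var(rm) = Σ(rm − r̄m)² / 7 = 1.0110
β = Cov / Var = 1.4831 / 1.0110 = 1.4670

1.47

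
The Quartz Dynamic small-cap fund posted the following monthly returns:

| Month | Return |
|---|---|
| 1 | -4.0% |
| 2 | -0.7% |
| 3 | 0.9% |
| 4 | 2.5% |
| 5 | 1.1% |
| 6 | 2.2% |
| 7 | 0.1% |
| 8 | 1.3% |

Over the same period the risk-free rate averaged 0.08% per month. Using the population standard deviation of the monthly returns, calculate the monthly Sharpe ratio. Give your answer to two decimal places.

0.18

μ = (-4 − 0.7 + 0.9 + 2.5 + 1.1 + 2.2 + 0.1 + 1.3) / 8 = 0.4250%
Σ(r − μ)² = 29.8550; population σ = √(29.8550/8) = 1.9318%
Sharpe = (μ − rf) / σ = (0.4250 − 0.08) / 1.9318 = 0.3450 / 1.9318 = 0.1786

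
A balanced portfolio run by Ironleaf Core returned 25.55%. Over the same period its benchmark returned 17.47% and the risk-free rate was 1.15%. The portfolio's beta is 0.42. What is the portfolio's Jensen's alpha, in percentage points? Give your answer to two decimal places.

CAPM expected return = Rf + β(Rm − Rf) = 1.15% + 0.42 × (17.47% − 1.15%) = 1.15 + 0.42 × 16.32 = 8.0044%
Jensen's α = Rp − E[R] = 25.55% − 8.0044% = 17.5456

17.55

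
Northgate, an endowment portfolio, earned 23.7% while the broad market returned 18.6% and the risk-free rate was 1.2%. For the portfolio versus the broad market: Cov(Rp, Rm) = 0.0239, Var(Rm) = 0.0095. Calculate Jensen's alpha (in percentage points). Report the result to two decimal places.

β = Cov / Var = 0.0239 / 0.0095 = 2.5158
E[R] = Rf + β(Rm − Rf) = 1.2% + 2.5158 × (18.6% − 1.2%) = 44.9749%
α = Rp − E[R] = 23.7% − 44.9749% = -21.2749

-21.27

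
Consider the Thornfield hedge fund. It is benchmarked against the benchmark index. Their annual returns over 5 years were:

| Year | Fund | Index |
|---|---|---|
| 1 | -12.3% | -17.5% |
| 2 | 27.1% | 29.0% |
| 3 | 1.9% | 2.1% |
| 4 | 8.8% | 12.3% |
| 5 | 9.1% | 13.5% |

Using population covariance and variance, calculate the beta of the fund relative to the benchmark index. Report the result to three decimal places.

0.820

r̄p = 6.9200%,  r̄m = 7.8800%
Cov = Σ(rp − r̄p)(rm − r̄m) / 5 = 192.7164
Var(rm) = Σ(rm − r̄m)² / 5 = 234.9456
β = Cov / Var = 192.7164 / 234.9456 = 0.8203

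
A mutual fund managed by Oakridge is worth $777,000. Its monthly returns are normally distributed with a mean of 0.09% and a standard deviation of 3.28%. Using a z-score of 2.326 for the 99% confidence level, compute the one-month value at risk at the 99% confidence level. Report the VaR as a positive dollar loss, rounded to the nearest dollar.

$58,580

Return at the 99% tail: μ − z·σ = 0.09% − 2.326 × 3.28% = 0.09 − 7.62928 = -7.53928%
VaR = −(-7.53928%) × $777,000 = 7.53928% × $777,000 = $58,580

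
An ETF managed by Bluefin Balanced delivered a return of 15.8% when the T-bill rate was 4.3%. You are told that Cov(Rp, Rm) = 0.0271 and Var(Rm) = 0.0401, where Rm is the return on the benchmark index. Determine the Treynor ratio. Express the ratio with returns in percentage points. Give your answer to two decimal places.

β = Cov / Var = 0.0271 / 0.0401 = 0.6758
Treynor = (Rp − Rf) / β = (15.8% − 4.3%) / 0.6758 = 11.50 / 0.6758 = 17.0169

17.02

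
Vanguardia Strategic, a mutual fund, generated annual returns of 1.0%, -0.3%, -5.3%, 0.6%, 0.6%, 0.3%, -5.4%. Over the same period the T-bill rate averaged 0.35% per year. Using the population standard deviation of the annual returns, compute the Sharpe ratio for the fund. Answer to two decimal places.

r̄ = (1 − 0.3 − 5.3 + 0.6 + 0.6 + 0.3 − 5.4) / 7 = -8.50 / 7 = -1.2143%
Σ(r − r̄)² = (1 − (-1.2143))² + (-0.3 − (-1.2143))² + (-5.3 − (-1.2143))² + … = 48.8286
population σ = √(48.8286 / 7) = √6.9755 = 2.6411%
Sharpe = (r̄ − rf) / σ = (-1.2143 − 0.35) / 2.6411 = -1.5643 / 2.6411 = -0.5923

-0.59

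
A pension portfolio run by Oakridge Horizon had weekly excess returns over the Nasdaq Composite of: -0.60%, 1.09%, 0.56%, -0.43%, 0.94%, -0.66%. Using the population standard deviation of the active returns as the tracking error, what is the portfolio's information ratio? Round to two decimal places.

0.20

μ = (-0.6 + 1.09 + 0.56 − 0.43 + 0.94 − 0.66) / 6 = 0.900 / 6 = 0.1500%
Population σ = √[Σ(r − μ)² / 6] = √[3.2308 / 6] = √0.5385 = 0.7338%
IR = μ / tracking error = 0.1500 / 0.7338 = 0.2044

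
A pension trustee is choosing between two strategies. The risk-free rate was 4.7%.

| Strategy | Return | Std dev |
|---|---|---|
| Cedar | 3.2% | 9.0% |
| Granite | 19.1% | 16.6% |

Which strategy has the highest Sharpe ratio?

Cedar: Sharpe ratio = (3.2% − 4.7%) / 9.0% = -0.167
Granite: Sharpe ratio = (19.1% − 4.7%) / 16.6% = 0.867
Highest: Granite (0.867).

Granite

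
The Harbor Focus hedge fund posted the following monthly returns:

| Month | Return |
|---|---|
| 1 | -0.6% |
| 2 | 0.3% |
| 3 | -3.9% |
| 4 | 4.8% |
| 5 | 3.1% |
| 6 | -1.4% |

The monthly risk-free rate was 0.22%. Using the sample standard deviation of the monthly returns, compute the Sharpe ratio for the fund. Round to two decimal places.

r̄ = (-0.6 + 0.3 − 3.9 + 4.8 + 3.1 − 1.4) / 6 = 0.3833%
Σ(r − r̄)² = (-0.6 − 0.3833)² + (0.3 − 0.3833)² + (-3.9 − 0.3833)² + … = 49.3883
sample σ = √(49.3883 / 5) = √9.8777 = 3.1429%
Sharpe = (r̄ − rf) / σ = (0.3833 − 0.22) / 3.1429 = 0.1633 / 3.1429 = 0.0520

0.05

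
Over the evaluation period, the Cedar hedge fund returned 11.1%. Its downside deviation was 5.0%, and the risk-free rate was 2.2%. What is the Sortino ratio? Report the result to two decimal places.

1.78

Sortino = (Rp − Rf) / σd = (11.1% − 2.2%) / 5.0% = 8.90% / 5.0% = 1.7800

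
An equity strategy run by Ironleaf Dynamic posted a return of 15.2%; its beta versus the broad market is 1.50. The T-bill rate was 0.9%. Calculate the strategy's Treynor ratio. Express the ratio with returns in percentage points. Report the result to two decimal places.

Treynor = (Rp − Rf) / β = (15.2% − 0.9%) / 1.50 = 14.30 / 1.50 = 9.5333

9.53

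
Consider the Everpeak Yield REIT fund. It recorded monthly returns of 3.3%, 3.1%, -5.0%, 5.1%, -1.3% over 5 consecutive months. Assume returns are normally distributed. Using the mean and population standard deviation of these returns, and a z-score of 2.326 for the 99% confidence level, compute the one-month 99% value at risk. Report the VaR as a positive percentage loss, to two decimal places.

Mean return μ = 5.20 / 5 = 1.0400%
Population σ = √[Σ(r − μ)² / 5] = √[67.7920 / 5] = √13.5584 = 3.6822%
VaR = −(μ − z·σ) = −(1.0400 − 2.326 × 3.6822) = −(-7.5248) = 7.5248%

7.52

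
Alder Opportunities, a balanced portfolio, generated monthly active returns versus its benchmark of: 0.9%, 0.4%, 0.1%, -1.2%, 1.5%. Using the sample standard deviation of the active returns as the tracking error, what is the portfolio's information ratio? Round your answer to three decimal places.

Mean return r̄ = 1.70 / 5 = 0.3400%
Sample σ = √[Σ(r − r̄)² / 4] = √[4.0920 / 4] = √1.0230 = 1.0114%
IR = r̄ / tracking error = 0.3400 / 1.0114 = 0.3362

0.336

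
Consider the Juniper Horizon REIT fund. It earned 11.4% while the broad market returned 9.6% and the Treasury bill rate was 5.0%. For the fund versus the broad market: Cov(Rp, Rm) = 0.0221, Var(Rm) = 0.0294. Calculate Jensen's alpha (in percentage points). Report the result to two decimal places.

2.94

β = Cov / Var = 0.0221 / 0.0294 = 0.7517
E[R] = Rf + β(Rm − Rf) = 5.0% + 0.7517 × (9.6% − 5.0%) = 8.4578%
α = Rp − E[R] = 11.4% − 8.4578% = 2.9422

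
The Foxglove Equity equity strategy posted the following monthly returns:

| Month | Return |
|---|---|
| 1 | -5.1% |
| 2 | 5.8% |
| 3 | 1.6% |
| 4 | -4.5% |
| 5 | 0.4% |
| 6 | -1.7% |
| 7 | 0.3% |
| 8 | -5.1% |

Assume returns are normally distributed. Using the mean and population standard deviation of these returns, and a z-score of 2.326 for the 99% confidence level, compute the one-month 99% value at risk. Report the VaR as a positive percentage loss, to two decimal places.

r̄ = (-5.1 + 5.8 + 1.6 − 4.5 + 0.4 − 1.7 + 0.3 − 5.1) / 8 = -1.0375%
Σ(r − r̄)² = (-5.1 − (-1.0375))² + (5.8 − (-1.0375))² + (1.6 − (-1.0375))² + … = 102.9988
population σ = √(102.9988 / 8) = √12.8749 = 3.5882%
VaR = −(r̄ − z·σ) = −(-1.0375 − 2.326 × 3.5882) = −(-9.3837) = 9.3837%

9.38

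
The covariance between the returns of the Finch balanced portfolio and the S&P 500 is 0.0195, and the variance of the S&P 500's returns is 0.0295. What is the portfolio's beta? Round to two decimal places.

0.66

β = Cov(Rp, Rm) / Var(Rm) = 0.0195 / 0.0295 = 0.6610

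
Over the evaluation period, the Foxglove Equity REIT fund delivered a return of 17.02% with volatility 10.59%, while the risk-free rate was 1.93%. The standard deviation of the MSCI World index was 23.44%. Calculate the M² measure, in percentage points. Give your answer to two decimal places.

35.33

Sharpe = (Rp − Rf) / σp = (17.02% − 1.93%) / 10.59% = 1.4249
M² = Rf + Sharpe × σm = 1.93% + 1.4249 × 23.44% = 35.3297%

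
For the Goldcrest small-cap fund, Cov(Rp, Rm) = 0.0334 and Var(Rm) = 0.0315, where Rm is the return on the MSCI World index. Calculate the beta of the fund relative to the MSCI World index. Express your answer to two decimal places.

1.06

β = Cov(Rp, Rm) / Var(Rm) = 0.0334 / 0.0315 = 1.0603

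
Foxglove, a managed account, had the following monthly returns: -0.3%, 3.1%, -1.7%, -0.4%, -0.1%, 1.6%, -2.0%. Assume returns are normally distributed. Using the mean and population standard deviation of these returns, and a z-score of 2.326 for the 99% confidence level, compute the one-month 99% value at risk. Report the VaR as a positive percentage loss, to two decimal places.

3.84

Mean return μ = 0.20 / 7 = 0.0286%
Σ(r − μ)² = 19.3143; population σ = √(19.3143/7) = 1.6611%
VaR = −(μ − z·σ) = −(0.0286 − 2.326 × 1.6611) = −(-3.8351) = 3.8351%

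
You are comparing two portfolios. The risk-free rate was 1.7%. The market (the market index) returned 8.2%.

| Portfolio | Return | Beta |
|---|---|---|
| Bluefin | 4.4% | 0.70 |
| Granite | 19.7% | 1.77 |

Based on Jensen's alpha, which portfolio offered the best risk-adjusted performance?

Granite

Bluefin: α = 4.4% − [1.7% + 0.70 × (8.2% − 1.7%)] = -1.850
Granite: α = 19.7% − [1.7% + 1.77 × (8.2% − 1.7%)] = 6.495
Highest: Granite (6.495).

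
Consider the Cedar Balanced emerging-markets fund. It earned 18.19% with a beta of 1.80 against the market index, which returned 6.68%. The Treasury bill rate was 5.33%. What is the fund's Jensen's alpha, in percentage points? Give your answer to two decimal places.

CAPM expected return = Rf + β(Rm − Rf) = 5.33% + 1.80 × (6.68% − 5.33%) = 5.33 + 1.80 × 1.35 = 7.7600%
Jensen's α = Rp − E[R] = 18.19% − 7.7600% = 10.4300

10.43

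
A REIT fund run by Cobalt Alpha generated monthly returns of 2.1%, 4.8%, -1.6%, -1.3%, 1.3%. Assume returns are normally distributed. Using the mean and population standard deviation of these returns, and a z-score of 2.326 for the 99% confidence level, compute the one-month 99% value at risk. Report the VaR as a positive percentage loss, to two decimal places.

r̄ = (2.1 + 4.8 − 1.6 − 1.3 + 1.3) / 5 = 1.0600%
Population σ = √[Σ(r − r̄)² / 5] = √[27.7720 / 5] = √5.5544 = 2.3568%
VaR = −(r̄ − z·σ) = −(1.0600 − 2.326 × 2.3568) = −(-4.4219) = 4.4219%

4.42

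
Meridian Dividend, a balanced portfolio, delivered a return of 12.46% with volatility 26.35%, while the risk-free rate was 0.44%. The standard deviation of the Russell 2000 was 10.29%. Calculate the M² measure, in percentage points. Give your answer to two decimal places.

Sharpe = (Rp − Rf) / σp = (12.46% − 0.44%) / 26.35% = 0.4562
M² = Rf + Sharpe × σm = 0.44% + 0.4562 × 10.29% = 5.1343%

5.13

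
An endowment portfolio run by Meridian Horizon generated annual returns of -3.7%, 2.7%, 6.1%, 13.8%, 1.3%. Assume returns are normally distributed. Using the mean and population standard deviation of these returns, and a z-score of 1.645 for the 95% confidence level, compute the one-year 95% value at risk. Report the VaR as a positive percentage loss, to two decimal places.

Mean return μ = 20.20 / 5 = 4.0400%
Σ(r − μ)² = (-3.7 − 4.0400)² + (2.7 − 4.0400)² + (6.1 − 4.0400)² + … = 168.7120
population σ = √(168.7120 / 5) = √33.7424 = 5.8088%
VaR = −(μ − z·σ) = −(4.0400 − 1.645 × 5.8088) = −(-5.5155) = 5.5155%

5.52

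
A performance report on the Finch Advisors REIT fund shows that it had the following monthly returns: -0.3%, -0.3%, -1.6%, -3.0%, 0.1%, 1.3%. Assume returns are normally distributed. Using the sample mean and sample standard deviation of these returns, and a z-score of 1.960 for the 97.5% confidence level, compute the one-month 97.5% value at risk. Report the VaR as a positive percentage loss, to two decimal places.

r̄ = (-0.3 − 0.3 − 1.6 − 3 + 0.1 + 1.3) / 6 = -3.80 / 6 = -0.6333%
Sample std dev = √[11.0333 / 5] = 1.4855%
VaR = −(r̄ − z·σ) = −(-0.6333 − 1.960 × 1.4855) = −(-3.5449) = 3.5449%

3.54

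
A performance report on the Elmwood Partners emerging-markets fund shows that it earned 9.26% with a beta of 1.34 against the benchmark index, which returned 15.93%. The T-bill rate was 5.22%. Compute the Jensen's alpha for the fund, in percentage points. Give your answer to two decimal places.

-10.31

CAPM expected return = Rf + β(Rm − Rf) = 5.22% + 1.34 × (15.93% − 5.22%) = 5.22 + 1.34 × 10.71 = 19.5714%
Jensen's α = Rp − E[R] = 9.26% − 19.5714% = -10.3114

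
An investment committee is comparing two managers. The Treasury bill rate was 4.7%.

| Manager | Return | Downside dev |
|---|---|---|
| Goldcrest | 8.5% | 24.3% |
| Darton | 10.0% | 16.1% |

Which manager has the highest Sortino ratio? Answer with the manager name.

Darton

Goldcrest: Sortino ratio = (8.5% − 4.7%) / 24.3% = 0.156
Darton: Sortino ratio = (10.0% − 4.7%) / 16.1% = 0.329
Highest: Darton (0.329).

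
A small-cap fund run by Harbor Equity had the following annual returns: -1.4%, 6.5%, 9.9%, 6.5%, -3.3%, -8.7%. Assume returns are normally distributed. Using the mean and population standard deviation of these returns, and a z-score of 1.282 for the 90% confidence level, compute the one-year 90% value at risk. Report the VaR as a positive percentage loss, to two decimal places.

Mean return r̄ = 9.50 / 6 = 1.5833%
Σ(r − r̄)² = (-1.4 − 1.5833)² + (6.5 − 1.5833)² + … = 256.0083
population σ = √(256.0083 / 6) = √42.6681 = 6.5321%
VaR = −(r̄ − z·σ) = −(1.5833 − 1.282 × 6.5321) = −(-6.7909) = 6.7909%

6.79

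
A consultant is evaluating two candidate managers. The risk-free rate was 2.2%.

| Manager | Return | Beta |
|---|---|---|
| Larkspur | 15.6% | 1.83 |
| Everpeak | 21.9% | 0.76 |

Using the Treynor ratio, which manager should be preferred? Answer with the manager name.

Larkspur: Treynor = (15.6% − 2.2%) / 1.83 = 7.322
Everpeak: Treynor = (21.9% − 2.2%) / 0.76 = 25.921
Highest: Everpeak (25.921).

Everpeak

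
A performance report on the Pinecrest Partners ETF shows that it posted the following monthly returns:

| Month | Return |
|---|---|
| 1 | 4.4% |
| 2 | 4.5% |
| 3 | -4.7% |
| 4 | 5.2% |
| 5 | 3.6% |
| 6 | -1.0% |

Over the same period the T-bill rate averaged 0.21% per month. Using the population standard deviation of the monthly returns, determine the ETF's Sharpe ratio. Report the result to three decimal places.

Mean return r̄ = 12.00 / 6 = 2.0000%
Population σ = √[Σ(r − r̄)² / 6] = √[78.7000 / 6] = √13.1167 = 3.6217%
Sharpe = (r̄ − rf) / σ = (2.0000 − 0.21) / 3.6217 = 1.7900 / 3.6217 = 0.4942

0.494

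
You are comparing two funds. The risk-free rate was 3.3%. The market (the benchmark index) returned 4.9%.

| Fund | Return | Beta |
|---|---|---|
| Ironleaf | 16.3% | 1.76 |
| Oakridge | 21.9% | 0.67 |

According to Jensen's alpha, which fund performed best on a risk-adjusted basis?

Ironleaf: α = 16.3% − [3.3% + 1.76 × (4.9% − 3.3%)] = 10.184
Oakridge: α = 21.9% − [3.3% + 0.67 × (4.9% − 3.3%)] = 17.528
Highest: Oakridge (17.528).

Oakridge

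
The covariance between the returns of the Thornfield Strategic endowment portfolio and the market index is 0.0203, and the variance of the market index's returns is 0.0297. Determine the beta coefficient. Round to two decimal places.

0.68

β = Cov(Rp, Rm) / Var(Rm) = 0.0203 / 0.0297 = 0.6835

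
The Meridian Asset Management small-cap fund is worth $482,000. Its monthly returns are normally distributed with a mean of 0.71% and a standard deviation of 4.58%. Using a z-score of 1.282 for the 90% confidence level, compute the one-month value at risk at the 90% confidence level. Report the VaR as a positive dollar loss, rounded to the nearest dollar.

Return at the 90% tail: μ − z·σ = 0.71% − 1.282 × 4.58% = 0.71 − 5.87156 = -5.16156%
VaR = −(-5.16156%) × $482,000 = 5.16156% × $482,000 = $24,879

$24,879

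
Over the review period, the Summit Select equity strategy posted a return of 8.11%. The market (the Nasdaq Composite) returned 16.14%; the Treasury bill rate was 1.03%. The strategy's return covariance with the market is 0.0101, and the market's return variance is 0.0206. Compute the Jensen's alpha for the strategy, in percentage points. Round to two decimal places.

β = Cov / Var = 0.0101 / 0.0206 = 0.4903
E[R] = Rf + β(Rm − Rf) = 1.03% + 0.4903 × (16.14% − 1.03%) = 8.4384%
α = Rp − E[R] = 8.11% − 8.4384% = -0.3284

-0.33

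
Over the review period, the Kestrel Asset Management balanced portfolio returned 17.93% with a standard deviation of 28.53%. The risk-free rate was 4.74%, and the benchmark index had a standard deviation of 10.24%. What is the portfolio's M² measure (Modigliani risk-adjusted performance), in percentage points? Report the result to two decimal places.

Sharpe = (Rp − Rf) / σp = (17.93% − 4.74%) / 28.53% = 0.4623
M² = Rf + Sharpe × σm = 4.74% + 0.4623 × 10.24% = 9.4740%

9.47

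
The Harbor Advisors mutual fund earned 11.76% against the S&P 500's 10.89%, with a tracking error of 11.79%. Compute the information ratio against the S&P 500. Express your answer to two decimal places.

IR = (Rp − Rb) / TE = (11.76% − 10.89%) / 11.79% = 0.87% / 11.79% = 0.0738

0.07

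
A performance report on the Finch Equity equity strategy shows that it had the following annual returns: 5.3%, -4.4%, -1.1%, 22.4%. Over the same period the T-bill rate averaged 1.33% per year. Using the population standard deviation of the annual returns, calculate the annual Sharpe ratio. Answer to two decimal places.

r̄ = (5.3 − 4.4 − 1.1 + 22.4) / 4 = 5.5500%
Population σ = √[Σ(r − r̄)² / 4] = √[427.2100 / 4] = √106.8025 = 10.3345%
Sharpe = (r̄ − rf) / σ = (5.5500 − 1.33) / 10.3345 = 4.2200 / 10.3345 = 0.4083

0.41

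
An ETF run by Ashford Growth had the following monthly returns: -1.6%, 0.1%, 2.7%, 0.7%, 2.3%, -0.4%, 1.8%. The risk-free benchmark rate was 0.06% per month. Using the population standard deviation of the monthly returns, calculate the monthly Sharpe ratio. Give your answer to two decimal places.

0.51

Mean return μ = 5.60 / 7 = 0.8000%
Σ(r − μ)² = (-1.6 − 0.8000)² + (0.1 − 0.8000)² + … = 14.5600
σ = √[14.5600 / 7] = 1.4422%
Sharpe = (μ − rf) / σ = (0.8000 − 0.06) / 1.4422 = 0.7400 / 1.4422 = 0.5131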